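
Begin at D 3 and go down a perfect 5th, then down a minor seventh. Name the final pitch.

D3 down a perfect fifth → G2 (7 semitones).
Down a minor seventh from G2: A1 (10 semitones down).

A 1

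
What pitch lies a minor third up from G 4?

B-flat 4

Counting three letter names up from G lands on B.
A minor third is 3 semitones; 3 semitones up from G4 gives Bb4.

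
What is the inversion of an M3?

minor 6th

The rule of nine gives the new number: 9 − 3 = 6, so a third becomes a sixth.
The quality also flips — major becomes minor — giving a minor sixth.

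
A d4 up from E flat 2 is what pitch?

The fourth takes the letter from E up to A.
Moving 4 semitones up from Eb2 (the size of a diminished fourth) reaches Abb2.

A double-flat 2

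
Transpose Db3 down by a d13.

The thirteenth's letter: D down six letter names plus an octave → F.
A diminished thirteenth spans 19 semitones, so from Db3 the target pitch is F#1.

F#1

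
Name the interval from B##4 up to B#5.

diminished 8th

B to B is the same letter name, plus an octave, so the interval is some kind of octave.
B##4 to B#5 spans 11 semitones — one semitone narrower than the perfect octave (12) — giving a diminished octave.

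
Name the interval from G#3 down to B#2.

minor sixth

Descending from G#3 to B#2 is the same interval as ascending B#2 to G#3.
B to G spans six letter names (B-C-D-E-F-G): a sixth.
At 8 semitones, B#2→G#3 falls one short of a major sixth: minor.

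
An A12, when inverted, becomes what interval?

First reduce the compound augmented twelfth to its simple form, an augmented fifth.
Inverted interval numbers add to nine, so a fifth pairs with a fourth (5 + 4 = 9).
Quality inverts too: augmented becomes diminished. That makes the inversion a diminished fourth.

diminished 4th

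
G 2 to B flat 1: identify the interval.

Descending from G2 to Bb1 is the same interval as ascending Bb1 to G2.
B to G spans six letter names (B-C-D-E-F-G) — that makes it a sixth of some quality.
Bb1 to G2 is 9 semitones, matching the major sixth exactly, so the quality is major.

M6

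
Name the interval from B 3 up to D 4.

B to D spans three letter names (B-C-D): a third.
At 3 semitones, B3→D4 falls one short of a major third: minor.

minor third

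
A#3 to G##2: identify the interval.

Descending from A#3 to G##2 is the same interval as ascending G##2 to A#3.
G to A spans two letter names (G-A), plus an octave: a ninth.
At 13 semitones, G##2→A#3 falls one short of a major ninth: minor.
(Equivalently, a compound minor second: a minor second plus an octave.)

minor 9th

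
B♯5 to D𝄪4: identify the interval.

minor thirteenth

Descending from B#5 to D##4 is the same interval as ascending D##4 to B#5.
D to B spans six letter names (D-E-F-G-A-B), plus an octave, so the interval is some kind of thirteenth.
D##4 to B#5 is 20 semitones, a half step short of the major thirteenth (21), so this is minor.
(Equivalently, a compound minor sixth: a minor sixth plus an octave.)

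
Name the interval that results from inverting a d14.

augmented 2nd

First reduce the compound diminished fourteenth to its simple form, a diminished seventh.
The rule of nine gives the new number: 9 − 7 = 2, so a seventh becomes a second.
And diminished becomes augmented under inversion, so we get an augmented second.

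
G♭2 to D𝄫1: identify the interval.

Descending from Gb2 to Dbb1 is the same interval as ascending Dbb1 to Gb2.
D to G spans four letter names (D-E-F-G), plus an octave, so the interval is some kind of eleventh.
The perfect eleventh is 17 semitones; here we have 18, one semitone wider: augmented.
(Equivalently, a compound augmented fourth: an augmented fourth plus an octave.)

A11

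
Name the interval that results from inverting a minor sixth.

major third

Inverted interval numbers add to nine, so a sixth pairs with a third (6 + 3 = 9).
The quality also flips — minor becomes major — giving a major third.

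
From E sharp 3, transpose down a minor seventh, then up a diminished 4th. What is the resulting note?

E#3 down a minor seventh → F##2 (10 semitones).
F##2 up a diminished fourth → B2 (4 semitones).

B 2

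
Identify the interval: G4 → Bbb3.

augmented sixth

Descending from G4 to Bbb3 is the same interval as ascending Bbb3 to G4.
B to G spans six letter names (B-C-D-E-F-G): a sixth.
The major sixth is 9 semitones; here we have 10, one semitone wider: augmented.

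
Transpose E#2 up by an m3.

G#2

The third takes the letter from E up to G.
A minor third is 3 semitones; 3 semitones up from E#2 gives G#2.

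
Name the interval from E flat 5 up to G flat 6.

minor tenth

E to G spans three letter names (E-F-G), plus an octave — that makes it a tenth of some quality.
A major tenth would be 16 semitones, but Eb5 to Gb6 is 15 — one semitone narrower, making it a minor tenth.
(Equivalently, a compound minor third: a minor third plus an octave.)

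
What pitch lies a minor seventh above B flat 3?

The seventh takes the letter from B up to A.
Moving 10 semitones up from Bb3 (the size of a minor seventh) reaches Ab4.

A flat 4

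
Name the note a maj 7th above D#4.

C##5

Counting seven letter names up from D lands on C.
A major seventh is 11 semitones; 11 semitones up from D#4 gives C##5.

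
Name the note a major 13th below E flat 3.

Counting six letter names plus an octave down from E lands on G.
A major thirteenth spans 21 semitones, so from Eb3 the target pitch is Gb1.

G flat 1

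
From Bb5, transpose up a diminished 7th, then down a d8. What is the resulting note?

Ab5

Bb5 up a diminished seventh → Abb6 (9 semitones).
A diminished octave down from Abb6 is Ab5.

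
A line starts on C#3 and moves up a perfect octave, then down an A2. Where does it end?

Bb3

C#3 up a perfect octave → C#4 (12 semitones).
Down an augmented second from C#4: Bb3 (3 semitones down).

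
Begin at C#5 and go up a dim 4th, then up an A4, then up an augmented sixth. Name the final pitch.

G##6

C#5 up a diminished fourth → F5 (4 semitones).
F5 up an augmented fourth → B5 (6 semitones).
Up an augmented sixth from B5: G##6 (10 semitones up).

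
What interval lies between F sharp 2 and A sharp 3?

F to A spans three letter names (F-G-A), plus an octave: a tenth.
Counting semitones, F#2→A#3 is 16, which is the major tenth.
(Equivalently, a compound major third: a major third plus an octave.)

major 10th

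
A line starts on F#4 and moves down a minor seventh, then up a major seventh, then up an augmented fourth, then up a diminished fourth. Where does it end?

E#5

A minor seventh down from F#4 is G#3.
A major seventh up from G#3 is F##4.
F##4 up an augmented fourth → B##4 (6 semitones).
Up a diminished fourth from B##4: E#5 (4 semitones up).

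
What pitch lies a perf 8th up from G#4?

G#5

An octave keeps the letter name G, an octave up from G.
A perfect octave is 12 semitones; 12 semitones up from G#4 gives G#5.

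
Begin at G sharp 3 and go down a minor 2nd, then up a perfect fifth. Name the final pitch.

C double-sharp 4

G#3 down a minor second → F##3 (1 semitone).
Up a perfect fifth from F##3: C##4 (7 semitones up).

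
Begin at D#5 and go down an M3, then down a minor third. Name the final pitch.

G#4

A major third down from D#5 is B4.
A minor third down from B4 is G#4.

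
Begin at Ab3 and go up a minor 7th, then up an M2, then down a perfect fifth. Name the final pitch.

Db4

Ab3 up a minor seventh → Gb4 (10 semitones).
A major second up from Gb4 is Ab4.
A perfect fifth down from Ab4 is Db4.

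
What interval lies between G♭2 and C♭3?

G to C spans four letter names (G-A-B-C), so the interval is some kind of fourth.
Counting semitones, Gb2→Cb3 is 5, which is the perfect fourth.

perfect fourth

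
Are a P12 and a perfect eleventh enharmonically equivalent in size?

19 semitones (perfect twelfth) vs 17 semitones (perfect eleventh): not equal.

No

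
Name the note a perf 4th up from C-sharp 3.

Counting four letter names up from C lands on F.
A perfect fourth spans 5 semitones, so from C#3 the target pitch is F#3.

F-sharp 3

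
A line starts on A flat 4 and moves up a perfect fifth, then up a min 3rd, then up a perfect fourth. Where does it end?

C flat 6

A perfect fifth up from Ab4 is Eb5.
Eb5 up a minor third → Gb5 (3 semitones).
Up a perfect fourth from Gb5: Cb6 (5 semitones up).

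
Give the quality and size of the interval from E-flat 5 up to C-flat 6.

minor sixth

E to C spans six letter names (E-F-G-A-B-C) — that makes it a sixth of some quality.
A major sixth would be 9 semitones, but Eb5 to Cb6 is 8 — one semitone narrower, making it a minor sixth.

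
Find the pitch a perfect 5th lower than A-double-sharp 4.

Five letter names down from A: D.
Moving 7 semitones down from A##4 (the size of a perfect fifth) reaches D##4.

D-double-sharp 4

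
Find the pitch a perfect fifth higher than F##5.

Counting five letter names up from F lands on C.
Moving 7 semitones up from F##5 (the size of a perfect fifth) reaches C##6.

C##6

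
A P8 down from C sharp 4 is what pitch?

For an octave the letter name doesn't change: still C, an octave down.
A perfect octave is 12 semitones; 12 semitones down from C#4 gives C#3.

C sharp 3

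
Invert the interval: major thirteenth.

m3

First reduce the compound major thirteenth to its simple form, a major sixth.
The rule of nine gives the new number: 9 − 6 = 3, so a sixth becomes a third.
Quality inverts too: major becomes minor. That makes the inversion a minor third.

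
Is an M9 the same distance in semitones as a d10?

Yes

A major ninth spans 14 semitones, and a diminished tenth also spans 14 semitones — they're enharmonic.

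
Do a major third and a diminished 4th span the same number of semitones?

Both span 4 semitones: a major third and a diminished fourth are the same chromatic distance.

Yes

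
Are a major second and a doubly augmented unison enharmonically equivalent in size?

Both span 2 semitones: a major second and a doubly augmented unison are the same chromatic distance.

Yes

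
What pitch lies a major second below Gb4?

Fb4

Counting two letter names down from G lands on F.
Moving 2 semitones down from Gb4 (the size of a major second) reaches Fb4.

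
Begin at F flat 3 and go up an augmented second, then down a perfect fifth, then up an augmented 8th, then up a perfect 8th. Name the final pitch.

An augmented second up from Fb3 is G3.
G3 down a perfect fifth → C3 (7 semitones).
Up an augmented octave from C3: C#4 (13 semitones up).
C#4 up a perfect octave → C#5 (12 semitones).

C sharp 5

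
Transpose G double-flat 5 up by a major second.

Counting two letter names up from G lands on A.
A major second spans 2 semitones, so from Gbb5 the target pitch is Abb5.

A double-flat 5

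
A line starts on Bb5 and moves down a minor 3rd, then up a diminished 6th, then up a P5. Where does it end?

Down a minor third from Bb5: G5 (3 semitones down).
Up a diminished sixth from G5: Ebb6 (7 semitones up).
A perfect fifth up from Ebb6 is Bbb6.

Bbb6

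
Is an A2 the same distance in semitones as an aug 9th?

No

An augmented second is 3 semitones but an augmented ninth is 15 semitones — different sizes.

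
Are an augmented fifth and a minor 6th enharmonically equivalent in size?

Both span 8 semitones: an augmented fifth and a minor sixth are the same chromatic distance.

Yes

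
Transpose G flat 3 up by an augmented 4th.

C 4

Four letter names up from G: C.
Moving 6 semitones up from Gb3 (the size of an augmented fourth) reaches C4.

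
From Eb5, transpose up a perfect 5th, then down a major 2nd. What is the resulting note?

Ab5

A perfect fifth up from Eb5 is Bb5.
Bb5 down a major second → Ab5 (2 semitones).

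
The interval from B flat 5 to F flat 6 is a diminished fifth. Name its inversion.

A4

Inverted interval numbers add to nine, so a fifth pairs with a fourth (5 + 4 = 9).
Quality inverts too: diminished becomes augmented. That makes the inversion an augmented fourth.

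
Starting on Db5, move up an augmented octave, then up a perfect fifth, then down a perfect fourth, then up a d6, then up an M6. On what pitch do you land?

Db5 up an augmented octave → D6 (13 semitones).
Up a perfect fifth from D6: A6 (7 semitones up).
A6 down a perfect fourth → E6 (5 semitones).
Up a diminished sixth from E6: Cb7 (7 semitones up).
Cb7 up a major sixth → Ab7 (9 semitones).

Ab7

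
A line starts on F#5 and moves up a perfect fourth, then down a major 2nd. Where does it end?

A perfect fourth up from F#5 is B5.
Down a major second from B5: A5 (2 semitones down).

A5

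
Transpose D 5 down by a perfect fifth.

G 4

Counting five letter names down from D lands on G.
Moving 7 semitones down from D5 (the size of a perfect fifth) reaches G4.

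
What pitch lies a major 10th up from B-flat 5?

Counting three letter names plus an octave up from B lands on D.
Moving 16 semitones up from Bb5 (the size of a major tenth) reaches D7.

D 7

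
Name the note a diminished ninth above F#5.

Gb6

Two letters up from F (plus an octave) reaches G.
Moving 12 semitones up from F#5 (the size of a diminished ninth) reaches Gb6.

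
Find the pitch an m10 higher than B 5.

D 7

The tenth's letter: B up three letter names plus an octave → D.
Moving 15 semitones up from B5 (the size of a minor tenth) reaches D7.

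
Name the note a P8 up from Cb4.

Cb5

An octave keeps the letter name C, an octave up from C.
A perfect octave spans 12 semitones, so from Cb4 the target pitch is Cb5.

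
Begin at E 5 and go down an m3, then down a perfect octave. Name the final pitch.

Down a minor third from E5: C#5 (3 semitones down).
A perfect octave down from C#5 is C#4.

C sharp 4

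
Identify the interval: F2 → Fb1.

Descending from F2 to Fb1 is the same interval as ascending Fb1 to F2.
F to F is the same letter name, plus an octave — that makes it an octave of some quality.
A perfect octave would be 12 semitones; Fb1 to F2 is 13, one semitone wider, so the interval is augmented.

augmented octave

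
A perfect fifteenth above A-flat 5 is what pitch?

The letter stays A (same as the start), shifted two octaves up.
Moving 24 semitones up from Ab5 (the size of a perfect fifteenth) reaches Ab7.

A-flat 7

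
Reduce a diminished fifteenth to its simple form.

diminished octave

Subtracting seven from the interval number removes an octave: 15 − 7 = 8.
So a diminished fifteenth is an octave plus a diminished octave. The quality is unchanged.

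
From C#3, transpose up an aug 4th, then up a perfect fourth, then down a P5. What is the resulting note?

E#3

An augmented fourth up from C#3 is F##3.
F##3 up a perfect fourth → B#3 (5 semitones).
B#3 down a perfect fifth → E#3 (7 semitones).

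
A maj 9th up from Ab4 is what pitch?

Two letters up from A (plus an octave) reaches B.
Moving 14 semitones up from Ab4 (the size of a major ninth) reaches Bb5.

Bb5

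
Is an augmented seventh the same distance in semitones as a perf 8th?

An augmented seventh = 12 semitones = a perfect octave; enharmonically equal.

Yes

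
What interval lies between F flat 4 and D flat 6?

major 13th

F to D spans six letter names (F-G-A-B-C-D), plus an octave, so the interval is some kind of thirteenth.
The major thirteenth spans 21 semitones, and Fb4 to Db6 is exactly 21 semitones — so this is a major thirteenth.
(Equivalently, a compound major sixth: a major sixth plus an octave.)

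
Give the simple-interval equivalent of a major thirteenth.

Subtracting seven from the interval number removes an octave: 13 − 7 = 6.
So a major thirteenth is an octave plus a major sixth. The quality is unchanged.

major sixth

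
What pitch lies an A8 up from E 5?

For an octave the letter name doesn't change: still E, an octave up.
An augmented octave spans 13 semitones, so from E5 the target pitch is E#6.

E sharp 6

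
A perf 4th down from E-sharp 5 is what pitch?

Counting four letter names down from E lands on B.
Moving 5 semitones down from E#5 (the size of a perfect fourth) reaches B#4.

B-sharp 4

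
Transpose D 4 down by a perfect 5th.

Counting five letter names down from D lands on G.
Moving 7 semitones down from D4 (the size of a perfect fifth) reaches G3.

G 3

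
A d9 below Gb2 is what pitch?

Counting two letter names plus an octave down from G lands on F.
A diminished ninth is 12 semitones; 12 semitones down from Gb2 gives F#1.

F#1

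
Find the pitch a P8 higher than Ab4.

For an octave the letter name doesn't change: still A, an octave up.
A perfect octave is 12 semitones; 12 semitones up from Ab4 gives Ab5.

Ab5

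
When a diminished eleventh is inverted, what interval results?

augmented 5th

First reduce the compound diminished eleventh to its simple form, a diminished fourth.
Inverted interval numbers add to nine, so a fourth pairs with a fifth (4 + 5 = 9).
The quality also flips — diminished becomes augmented — giving an augmented fifth.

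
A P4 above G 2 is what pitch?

C 3

Four letter names up from G: C.
A perfect fourth is 5 semitones; 5 semitones up from G2 gives C3.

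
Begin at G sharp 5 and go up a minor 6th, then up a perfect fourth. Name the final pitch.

A 6

Up a minor sixth from G#5: E6 (8 semitones up).
Up a perfect fourth from E6: A6 (5 semitones up).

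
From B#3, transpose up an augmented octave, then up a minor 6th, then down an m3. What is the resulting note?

An augmented octave up from B#3 is B##4.
A minor sixth up from B##4 is G##5.
Down a minor third from G##5: E##5 (3 semitones down).

E##5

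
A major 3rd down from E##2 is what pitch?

The third takes the letter from E down to C.
A major third is 4 semitones; 4 semitones down from E##2 gives C##2.

C##2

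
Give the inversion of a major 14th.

m2

First reduce the compound major fourteenth to its simple form, a major seventh.
Interval numbers invert to sum to nine: 7 + 2 = 9, so a seventh inverts to a second.
The quality also flips — major becomes minor — giving a minor second.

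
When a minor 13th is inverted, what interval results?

major 3rd

First reduce the compound minor thirteenth to its simple form, a minor sixth.
The rule of nine gives the new number: 9 − 6 = 3, so a sixth becomes a third.
The quality also flips — minor becomes major — giving a major third.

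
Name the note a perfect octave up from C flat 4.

The letter stays C (same as the start), shifted an octave up.
A perfect octave spans 12 semitones, so from Cb4 the target pitch is Cb5.

C flat 5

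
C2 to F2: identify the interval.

P4

C to F spans four letter names (C-D-E-F) — that makes it a fourth of some quality.
The perfect fourth spans 5 semitones, and C2 to F2 is exactly 5 semitones — so this is a perfect fourth.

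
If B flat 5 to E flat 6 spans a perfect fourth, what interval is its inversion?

The rule of nine gives the new number: 9 − 4 = 5, so a fourth becomes a fifth.
The quality also flips — perfect stays perfect — giving a perfect fifth.

perfect fifth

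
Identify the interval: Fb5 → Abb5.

F to A spans three letter names (F-G-A) — that makes it a third of some quality.
Fb5 to Abb5 is 3 semitones, a half step short of the major third (4), so this is minor.

minor 3rd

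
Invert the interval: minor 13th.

First reduce the compound minor thirteenth to its simple form, a minor sixth.
Inverted interval numbers add to nine, so a sixth pairs with a third (6 + 3 = 9).
And minor becomes major under inversion, so we get a major third.

major third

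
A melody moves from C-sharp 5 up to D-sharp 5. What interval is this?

major 2nd

C to D spans two letter names (C-D) — that makes it a second of some quality.
Counting semitones, C#5→D#5 is 2, which is the major second.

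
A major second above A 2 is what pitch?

B 2

Counting two letter names up from A lands on B.
A major second is 2 semitones; 2 semitones up from A2 gives B2.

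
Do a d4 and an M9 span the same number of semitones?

No

A diminished fourth is 4 semitones but a major ninth is 14 semitones — different sizes.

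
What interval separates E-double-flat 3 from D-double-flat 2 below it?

Descending from Ebb3 to Dbb2 is the same interval as ascending Dbb2 to Ebb3.
D to E spans two letter names (D-E), plus an octave — that makes it a ninth of some quality.
Counting semitones, Dbb2→Ebb3 is 14, which is the major ninth.
(Equivalently, a compound major second: a major second plus an octave.)

major ninth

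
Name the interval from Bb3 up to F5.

P12

B to F spans five letter names (B-C-D-E-F), plus an octave — that makes it a twelfth of some quality.
The perfect twelfth spans 19 semitones, and Bb3 to F5 is exactly 19 semitones — so this is a perfect twelfth.
(Equivalently, a compound perfect fifth: a perfect fifth plus an octave.)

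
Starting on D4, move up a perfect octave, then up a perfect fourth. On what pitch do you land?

G5

D4 up a perfect octave → D5 (12 semitones).
D5 up a perfect fourth → G5 (5 semitones).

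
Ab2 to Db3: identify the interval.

P4

A to D spans four letter names (A-B-C-D), so the interval is some kind of fourth.
Ab2 to Db3 is 5 semitones, matching the perfect fourth exactly, so the quality is perfect.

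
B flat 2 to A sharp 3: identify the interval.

B to A spans seven letter names (B-C-D-E-F-G-A) — that makes it a seventh of some quality.
The major seventh is 11 semitones; here we have 12, one semitone wider: augmented.

A7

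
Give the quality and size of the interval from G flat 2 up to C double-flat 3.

d4

G to C spans four letter names (G-A-B-C), so the interval is some kind of fourth.
The perfect fourth is 5 semitones; here we have 4, one semitone narrower: diminished.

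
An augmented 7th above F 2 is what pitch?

E sharp 3

The seventh takes the letter from F up to E.
An augmented seventh spans 12 semitones, so from F2 the target pitch is E#3.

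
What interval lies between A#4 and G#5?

minor seventh

A to G spans seven letter names (A-B-C-D-E-F-G): a seventh.
A major seventh would be 11 semitones, but A#4 to G#5 is 10 — one semitone narrower, making it a minor seventh.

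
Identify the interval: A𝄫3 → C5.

A10

A to C spans three letter names (A-B-C), plus an octave, so the interval is some kind of tenth.
The major tenth is 16 semitones; here we have 17, one semitone wider: augmented.
(Equivalently, a compound augmented third: an augmented third plus an octave.)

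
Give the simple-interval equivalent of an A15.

Each octave removed subtracts seven from the number: 15 − 7 = 8.
Quality carries through unchanged, so the simple form is an augmented octave.

augmented 8th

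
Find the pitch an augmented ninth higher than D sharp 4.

Two letters up from D (plus an octave) reaches E.
Moving 15 semitones up from D#4 (the size of an augmented ninth) reaches E##5.

E double-sharp 5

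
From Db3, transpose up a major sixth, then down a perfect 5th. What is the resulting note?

Eb3

A major sixth up from Db3 is Bb3.
Down a perfect fifth from Bb3: Eb3 (7 semitones down).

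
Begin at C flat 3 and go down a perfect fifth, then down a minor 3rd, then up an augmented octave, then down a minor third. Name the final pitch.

B 2

Down a perfect fifth from Cb3: Fb2 (7 semitones down).
Fb2 down a minor third → Db2 (3 semitones).
Db2 up an augmented octave → D3 (13 semitones).
D3 down a minor third → B2 (3 semitones).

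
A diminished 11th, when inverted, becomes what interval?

augmented 5th

First reduce the compound diminished eleventh to its simple form, a diminished fourth.
Interval numbers invert to sum to nine: 4 + 5 = 9, so a fourth inverts to a fifth.
And diminished becomes augmented under inversion, so we get an augmented fifth.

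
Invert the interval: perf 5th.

The rule of nine gives the new number: 9 − 5 = 4, so a fifth becomes a fourth.
Quality inverts too: perfect stays perfect. That makes the inversion a perfect fourth.

perfect fourth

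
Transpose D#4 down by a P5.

G#3

The fifth takes the letter from D down to G.
A perfect fifth spans 7 semitones, so from D#4 the target pitch is G#3.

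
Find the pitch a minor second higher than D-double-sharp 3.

Counting two letter names up from D lands on E.
A minor second is 1 semitone; 1 semitone up from D##3 gives E#3.

E-sharp 3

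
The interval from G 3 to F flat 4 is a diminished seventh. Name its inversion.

Inverted interval numbers add to nine, so a seventh pairs with a second (7 + 2 = 9).
Quality inverts too: diminished becomes augmented. That makes the inversion an augmented second.

augmented second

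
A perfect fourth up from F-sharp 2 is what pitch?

B 2

The fourth takes the letter from F up to B.
A perfect fourth spans 5 semitones, so from F#2 the target pitch is B2.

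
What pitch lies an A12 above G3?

D#5

Five letters up from G (plus an octave) reaches D.
Moving 20 semitones up from G3 (the size of an augmented twelfth) reaches D#5.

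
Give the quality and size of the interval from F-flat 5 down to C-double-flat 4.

Descending from Fb5 to Cbb4 is the same interval as ascending Cbb4 to Fb5.
C to F spans four letter names (C-D-E-F), plus an octave — that makes it an eleventh of some quality.
The perfect eleventh is 17 semitones; here we have 18, one semitone wider: augmented.
(Equivalently, a compound augmented fourth: an augmented fourth plus an octave.)

A11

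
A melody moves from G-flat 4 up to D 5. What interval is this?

G to D spans five letter names (G-A-B-C-D), so the interval is some kind of fifth.
A perfect fifth would be 7 semitones; Gb4 to D5 is 8, one semitone wider, so the interval is augmented.

augmented fifth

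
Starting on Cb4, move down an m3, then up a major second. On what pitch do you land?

Bb3

Cb4 down a minor third → Ab3 (3 semitones).
Ab3 up a major second → Bb3 (2 semitones).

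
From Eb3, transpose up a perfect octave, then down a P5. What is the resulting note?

Up a perfect octave from Eb3: Eb4 (12 semitones up).
Eb4 down a perfect fifth → Ab3 (7 semitones).

Ab3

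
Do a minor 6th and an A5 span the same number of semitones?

A minor sixth spans 8 semitones, and an augmented fifth also spans 8 semitones — they're enharmonic.

Yes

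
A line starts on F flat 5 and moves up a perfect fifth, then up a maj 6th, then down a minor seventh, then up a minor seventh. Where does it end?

A flat 6

Fb5 up a perfect fifth → Cb6 (7 semitones).
Up a major sixth from Cb6: Ab6 (9 semitones up).
Ab6 down a minor seventh → Bb5 (10 semitones).
A minor seventh up from Bb5 is Ab6.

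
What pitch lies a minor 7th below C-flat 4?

D-flat 3

Counting seven letter names down from C lands on D.
A minor seventh spans 10 semitones, so from Cb4 the target pitch is Db3.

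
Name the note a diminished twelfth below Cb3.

F1

Five letters down from C (plus an octave) reaches F.
A diminished twelfth spans 18 semitones, so from Cb3 the target pitch is F1.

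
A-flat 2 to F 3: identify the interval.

major 6th

A to F spans six letter names (A-B-C-D-E-F) — that makes it a sixth of some quality.
Ab2 to F3 is 9 semitones, matching the major sixth exactly, so the quality is major.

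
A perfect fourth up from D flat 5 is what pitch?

G flat 5

The fourth takes the letter from D up to G.
A perfect fourth spans 5 semitones, so from Db5 the target pitch is Gb5.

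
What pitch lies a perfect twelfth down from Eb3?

Five letters down from E (plus an octave) reaches A.
A perfect twelfth spans 19 semitones, so from Eb3 the target pitch is Ab1.

Ab1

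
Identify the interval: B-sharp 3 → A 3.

augmented 2nd

Descending from B#3 to A3 is the same interval as ascending A3 to B#3.
A to B spans two letter names (A-B) — that makes it a second of some quality.
A3 to B#3 spans 3 semitones — one semitone wider than the major second (2) — giving an augmented second.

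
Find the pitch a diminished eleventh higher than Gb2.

The eleventh's letter: G up four letter names plus an octave → C.
A diminished eleventh is 16 semitones; 16 semitones up from Gb2 gives Cbb4.

Cbb4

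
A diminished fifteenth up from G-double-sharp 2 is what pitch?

The letter stays G (same as the start), shifted two octaves up.
A diminished fifteenth spans 23 semitones, so from G##2 the target pitch is G#4.

G-sharp 4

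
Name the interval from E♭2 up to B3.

augmented 12th

E to B spans five letter names (E-F-G-A-B), plus an octave, so the interval is some kind of twelfth.
The perfect twelfth is 19 semitones; here we have 20, one semitone wider: augmented.
(Equivalently, a compound augmented fifth: an augmented fifth plus an octave.)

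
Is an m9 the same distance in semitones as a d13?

A minor ninth is 13 semitones but a diminished thirteenth is 19 semitones — different sizes.

No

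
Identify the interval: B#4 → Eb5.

doubly diminished 4th

B to E spans four letter names (B-C-D-E) — that makes it a fourth of some quality.
B#4 to Eb5 spans 3 semitones — two semitones narrower than the perfect fourth (5) — giving a doubly diminished fourth.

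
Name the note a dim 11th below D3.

Counting four letter names plus an octave down from D lands on A.
A diminished eleventh spans 16 semitones, so from D3 the target pitch is A#1.

A#1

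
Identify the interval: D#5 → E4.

Descending from D#5 to E4 is the same interval as ascending E4 to D#5.
E to D spans seven letter names (E-F-G-A-B-C-D) — that makes it a seventh of some quality.
The major seventh spans 11 semitones, and E4 to D#5 is exactly 11 semitones — so this is a major seventh.

major 7th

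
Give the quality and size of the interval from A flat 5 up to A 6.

A8

A to A is the same letter name, plus an octave, so the interval is some kind of octave.
Ab5 to A6 spans 13 semitones — one semitone wider than the perfect octave (12) — giving an augmented octave.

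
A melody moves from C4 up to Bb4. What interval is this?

C to B spans seven letter names (C-D-E-F-G-A-B), so the interval is some kind of seventh.
C4 to Bb4 is 10 semitones, a half step short of the major seventh (11), so this is minor.

m7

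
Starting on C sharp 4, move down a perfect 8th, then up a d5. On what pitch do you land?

G 3

C#4 down a perfect octave → C#3 (12 semitones).
Up a diminished fifth from C#3: G3 (6 semitones up).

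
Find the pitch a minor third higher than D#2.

F#2

Counting three letter names up from D lands on F.
A minor third spans 3 semitones, so from D#2 the target pitch is F#2.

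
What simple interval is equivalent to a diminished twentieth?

Take out 2 octaves (14 from the number): 20 − 14 = 6.
So a diminished twentieth is 2 octaves plus a diminished sixth. The quality is unchanged.

d6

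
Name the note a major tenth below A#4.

Three letters down from A (plus an octave) reaches F.
Moving 16 semitones down from A#4 (the size of a major tenth) reaches F#3.

F#3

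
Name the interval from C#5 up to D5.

m2

C to D spans two letter names (C-D), so the interval is some kind of second.
At 1 semitone, C#5→D5 falls one short of a major second: minor.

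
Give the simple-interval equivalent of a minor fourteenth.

minor 7th

Subtracting seven from the interval number removes an octave: 14 − 7 = 7.
That makes a minor fourteenth a compound minor seventh — an octave plus a minor seventh.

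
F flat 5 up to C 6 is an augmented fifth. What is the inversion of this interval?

diminished fourth

Inverted interval numbers add to nine, so a fifth pairs with a fourth (5 + 4 = 9).
Quality inverts too: augmented becomes diminished. That makes the inversion a diminished fourth.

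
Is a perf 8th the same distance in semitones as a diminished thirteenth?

No

A perfect octave is 12 semitones but a diminished thirteenth is 19 semitones — different sizes.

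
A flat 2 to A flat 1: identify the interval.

P8

Descending from Ab2 to Ab1 is the same interval as ascending Ab1 to Ab2.
A to A is the same letter name, plus an octave: an octave.
Counting semitones, Ab1→Ab2 is 12, which is the perfect octave.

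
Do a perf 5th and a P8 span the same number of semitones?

No

A perfect fifth is 7 semitones but a perfect octave is 12 semitones — different sizes.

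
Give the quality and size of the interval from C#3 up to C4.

C to C is the same letter name, plus an octave — that makes it an octave of some quality.
A perfect octave would be 12 semitones; C#3 to C4 is 11, one semitone narrower, so the interval is diminished.

d8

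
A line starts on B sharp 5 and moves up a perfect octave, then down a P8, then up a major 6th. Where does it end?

Up a perfect octave from B#5: B#6 (12 semitones up).
B#6 down a perfect octave → B#5 (12 semitones).
B#5 up a major sixth → G##6 (9 semitones).

G double-sharp 6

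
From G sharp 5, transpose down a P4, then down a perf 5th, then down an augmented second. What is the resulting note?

F 4

Down a perfect fourth from G#5: D#5 (5 semitones down).
A perfect fifth down from D#5 is G#4.
G#4 down an augmented second → F4 (3 semitones).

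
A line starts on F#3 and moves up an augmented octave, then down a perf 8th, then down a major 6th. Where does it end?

An augmented octave up from F#3 is F##4.
F##4 down a perfect octave → F##3 (12 semitones).
F##3 down a major sixth → A#2 (9 semitones).

A#2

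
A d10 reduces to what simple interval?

diminished 3rd

Subtracting seven from the interval number removes an octave: 10 − 7 = 3.
Quality carries through unchanged, so the simple form is a diminished third.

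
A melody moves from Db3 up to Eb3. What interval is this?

D to E spans two letter names (D-E) — that makes it a second of some quality.
The major second spans 2 semitones, and Db3 to Eb3 is exactly 2 semitones — so this is a major second.

major 2nd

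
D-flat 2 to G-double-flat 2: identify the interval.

D to G spans four letter names (D-E-F-G): a fourth.
Db2 to Gbb2 spans 4 semitones — one semitone narrower than the perfect fourth (5) — giving a diminished fourth.

diminished fourth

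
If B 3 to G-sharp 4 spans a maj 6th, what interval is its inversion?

minor 3rd

The rule of nine gives the new number: 9 − 6 = 3, so a sixth becomes a third.
The quality also flips — major becomes minor — giving a minor third.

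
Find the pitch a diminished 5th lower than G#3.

C##3

Five letter names down from G: C.
Moving 6 semitones down from G#3 (the size of a diminished fifth) reaches C##3.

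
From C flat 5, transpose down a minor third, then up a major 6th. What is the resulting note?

F 5

A minor third down from Cb5 is Ab4.
A major sixth up from Ab4 is F5.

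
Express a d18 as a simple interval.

Take out 2 octaves (14 from the number): 18 − 14 = 4.
So a diminished eighteenth is 2 octaves plus a diminished fourth. The quality is unchanged.

diminished fourth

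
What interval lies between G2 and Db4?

G to D spans five letter names (G-A-B-C-D), plus an octave, so the interval is some kind of twelfth.
A perfect twelfth would be 19 semitones; G2 to Db4 is 18, one semitone narrower, so the interval is diminished.
(Equivalently, a compound diminished fifth: a diminished fifth plus an octave.)

diminished twelfth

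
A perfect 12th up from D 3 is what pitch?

The twelfth's letter: D up five letter names plus an octave → A.
A perfect twelfth spans 19 semitones, so from D3 the target pitch is A4.

A 4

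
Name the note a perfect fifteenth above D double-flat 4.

A fifteenth keeps the letter name D, two octaves up from D.
A perfect fifteenth is 24 semitones; 24 semitones up from Dbb4 gives Dbb6.

D double-flat 6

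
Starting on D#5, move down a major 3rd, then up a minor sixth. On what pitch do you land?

D#5 down a major third → B4 (4 semitones).
A minor sixth up from B4 is G5.

G5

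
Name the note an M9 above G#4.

A#5

The ninth's letter: G up two letter names plus an octave → A.
A major ninth spans 14 semitones, so from G#4 the target pitch is A#5.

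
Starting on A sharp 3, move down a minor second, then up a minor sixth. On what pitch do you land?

A#3 down a minor second → G##3 (1 semitone).
A minor sixth up from G##3 is E#4.

E sharp 4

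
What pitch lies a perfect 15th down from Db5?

Db3

For a fifteenth the letter name doesn't change: still D, two octaves down.
A perfect fifteenth spans 24 semitones, so from Db5 the target pitch is Db3.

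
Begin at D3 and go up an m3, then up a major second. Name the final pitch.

G3

A minor third up from D3 is F3.
F3 up a major second → G3 (2 semitones).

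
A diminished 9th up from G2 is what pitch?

Abb3

The ninth's letter: G up two letter names plus an octave → A.
Moving 12 semitones up from G2 (the size of a diminished ninth) reaches Abb3.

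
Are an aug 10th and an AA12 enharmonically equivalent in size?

No

An augmented tenth spans 17 semitones; a doubly augmented twelfth spans 21 semitones. They differ by 4.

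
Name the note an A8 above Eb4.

E5

The letter stays E (same as the start), shifted an octave up.
An augmented octave is 13 semitones; 13 semitones up from Eb4 gives E5.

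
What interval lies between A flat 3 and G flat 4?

A to G spans seven letter names (A-B-C-D-E-F-G): a seventh.
A major seventh would be 11 semitones, but Ab3 to Gb4 is 10 — one semitone narrower, making it a minor seventh.

minor seventh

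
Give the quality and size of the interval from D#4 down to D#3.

perfect octave

Descending from D#4 to D#3 is the same interval as ascending D#3 to D#4.
D to D is the same letter name, plus an octave — that makes it an octave of some quality.
D#3 to D#4 is 12 semitones, matching the perfect octave exactly, so the quality is perfect.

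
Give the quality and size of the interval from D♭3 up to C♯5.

A14

D to C spans seven letter names (D-E-F-G-A-B-C), plus an octave — that makes it a fourteenth of some quality.
Db3 to C#5 spans 24 semitones — one semitone wider than the major fourteenth (23) — giving an augmented fourteenth.
(Equivalently, a compound augmented seventh: an augmented seventh plus an octave.)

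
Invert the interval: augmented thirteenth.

First reduce the compound augmented thirteenth to its simple form, an augmented sixth.
Interval numbers invert to sum to nine: 6 + 3 = 9, so a sixth inverts to a third.
The quality also flips — augmented becomes diminished — giving a diminished third.

diminished 3rd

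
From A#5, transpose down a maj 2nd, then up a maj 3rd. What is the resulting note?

Down a major second from A#5: G#5 (2 semitones down).
A major third up from G#5 is B#5.

B#5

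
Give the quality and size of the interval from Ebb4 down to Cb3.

minor tenth

Descending from Ebb4 to Cb3 is the same interval as ascending Cb3 to Ebb4.
C to E spans three letter names (C-D-E), plus an octave, so the interval is some kind of tenth.
A major tenth would be 16 semitones, but Cb3 to Ebb4 is 15 — one semitone narrower, making it a minor tenth.
(Equivalently, a compound minor third: a minor third plus an octave.)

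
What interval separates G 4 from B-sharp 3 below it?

diminished 6th

Descending from G4 to B#3 is the same interval as ascending B#3 to G4.
B to G spans six letter names (B-C-D-E-F-G), so the interval is some kind of sixth.
B#3 to G4 spans 7 semitones — two semitones narrower than the major sixth (9) — giving a diminished sixth.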